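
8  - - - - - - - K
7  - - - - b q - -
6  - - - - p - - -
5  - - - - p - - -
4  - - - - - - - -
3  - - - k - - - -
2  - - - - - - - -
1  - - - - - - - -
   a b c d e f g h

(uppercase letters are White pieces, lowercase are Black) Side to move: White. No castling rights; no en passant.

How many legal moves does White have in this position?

White to move; king on h8.
In check: no.
Legal moves: none.
Count: 0.

0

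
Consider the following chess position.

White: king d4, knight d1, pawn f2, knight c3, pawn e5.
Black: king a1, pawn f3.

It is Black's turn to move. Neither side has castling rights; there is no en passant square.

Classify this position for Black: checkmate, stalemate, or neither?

Black to move; black king on a1.
In check: no.
King squares — b1: attacked by Nc3; a2: attacked by Nc3; b2: attacked by Nd1.
Legal moves for Black: none.
Not in check and no legal moves → stalemate.

stalemate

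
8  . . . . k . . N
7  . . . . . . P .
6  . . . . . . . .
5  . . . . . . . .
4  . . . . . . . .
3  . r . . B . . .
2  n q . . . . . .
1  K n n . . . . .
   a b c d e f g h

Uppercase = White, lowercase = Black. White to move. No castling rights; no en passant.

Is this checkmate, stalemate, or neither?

checkmate

White to move; white king on a1.
In check: yes, from the black queen on b2.
King squares — b1: attacked by Qb2; a2: attacked by Nc1; b2: attacked by Rb3.
Legal moves for White: none.
In check with no legal moves → checkmate.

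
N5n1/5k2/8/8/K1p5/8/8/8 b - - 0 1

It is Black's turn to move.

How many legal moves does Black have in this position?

Black to move; king on f7.
In check: no.
Legal moves: Ne7, Nh6, Nf6, Kf8, Ke8, Kg7, Ke7, Kg6, Kf6, Ke6, c3.
Count: 11.

11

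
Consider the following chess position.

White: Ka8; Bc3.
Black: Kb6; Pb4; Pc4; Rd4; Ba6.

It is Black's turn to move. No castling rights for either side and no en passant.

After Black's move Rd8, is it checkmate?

yes

After Rd8: white king on a8; in check: yes, from the black rook on d8.
King squares — a7: attacked by Kb6; b7: attacked by Ba6; b8: attacked by Rd8.
White has no legal moves → checkmate.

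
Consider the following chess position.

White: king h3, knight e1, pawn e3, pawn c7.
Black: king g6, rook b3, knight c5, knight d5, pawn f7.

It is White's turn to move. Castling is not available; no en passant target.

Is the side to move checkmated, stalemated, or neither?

White to move; white king on h3.
In check: no.
Legal moves for White: Kh4, Kg4, Kg3, Kh2, Kg2, Nf3, Nd3, Ng2, Nc2, c8=Q, c8=R, c8=B, c8=N.
White has 13 legal moves and is not in check → neither.

neither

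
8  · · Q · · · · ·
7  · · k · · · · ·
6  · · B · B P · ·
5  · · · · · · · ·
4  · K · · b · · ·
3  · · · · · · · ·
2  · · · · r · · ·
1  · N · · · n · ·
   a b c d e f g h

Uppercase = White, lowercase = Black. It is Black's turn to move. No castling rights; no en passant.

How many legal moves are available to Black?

Black to move; king on c7.
In check: yes, from the white queen on c8.
Legal moves: Kd6, Kb6.
Count: 2.

2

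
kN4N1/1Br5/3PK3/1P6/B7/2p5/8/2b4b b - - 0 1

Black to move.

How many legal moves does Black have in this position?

Black to move; king on a8.
In check: yes, from the white bishop on b7.
Legal moves: Kxb8, Kxb7, Ka7, Rxb7, Bxb7.
Count: 5.

5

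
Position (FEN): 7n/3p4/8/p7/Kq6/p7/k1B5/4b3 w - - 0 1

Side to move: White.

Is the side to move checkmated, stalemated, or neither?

checkmate

White to move; white king on a4.
In check: yes, from the black queen on b4.
King squares — a3: attacked by Ka2; b3: attacked by Ka2; b4: attacked by Be1; a5: attacked by Qb4; b5: attacked by Qb4.
Legal moves for White: none.
In check with no legal moves → checkmate.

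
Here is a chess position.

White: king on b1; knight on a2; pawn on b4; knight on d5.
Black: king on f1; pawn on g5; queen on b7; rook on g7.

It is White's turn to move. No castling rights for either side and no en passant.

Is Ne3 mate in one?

no

After Ne3: black king on f1; in check: yes, from the white knight on e3.
Black has 4 legal replies: Kf2, Ke2, Kg1, Ke1.
In check but a legal move exists → not checkmate.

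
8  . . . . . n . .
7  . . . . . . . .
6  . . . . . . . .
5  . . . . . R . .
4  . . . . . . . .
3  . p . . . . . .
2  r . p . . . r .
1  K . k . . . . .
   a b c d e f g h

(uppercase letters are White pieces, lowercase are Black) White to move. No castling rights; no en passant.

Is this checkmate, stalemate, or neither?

checkmate

White to move; white king on a1.
In check: yes, from the black rook on a2.
King squares — b1: attacked by Kc1; a2: attacked by Pb3; b2: attacked by Kc1.
Legal moves for White: none.
In check with no legal moves → checkmate.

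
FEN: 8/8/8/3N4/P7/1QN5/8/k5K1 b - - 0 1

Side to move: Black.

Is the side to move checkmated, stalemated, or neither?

stalemate

Black to move; black king on a1.
In check: no.
King squares — b1: attacked by Qb3; a2: attacked by Qb3; b2: attacked by Qb3.
Legal moves for Black: none.
Not in check and no legal moves → stalemate.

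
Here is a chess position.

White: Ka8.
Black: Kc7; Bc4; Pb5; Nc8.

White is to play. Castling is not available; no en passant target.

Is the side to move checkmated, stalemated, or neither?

stalemate

White to move; white king on a8.
In check: no.
King squares — a7: attacked by Nc8; b7: attacked by Kc7; b8: attacked by Kc7.
Legal moves for White: none.
Not in check and no legal moves → stalemate.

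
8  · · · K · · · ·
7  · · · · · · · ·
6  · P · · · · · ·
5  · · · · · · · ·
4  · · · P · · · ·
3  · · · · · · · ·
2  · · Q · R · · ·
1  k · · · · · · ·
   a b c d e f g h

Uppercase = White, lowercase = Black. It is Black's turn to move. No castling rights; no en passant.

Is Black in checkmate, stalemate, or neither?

stalemate

Black to move; black king on a1.
In check: no.
King squares — b1: attacked by Qc2; a2: attacked by Qc2; b2: attacked by Qc2.
Legal moves for Black: none.
Not in check and no legal moves → stalemate.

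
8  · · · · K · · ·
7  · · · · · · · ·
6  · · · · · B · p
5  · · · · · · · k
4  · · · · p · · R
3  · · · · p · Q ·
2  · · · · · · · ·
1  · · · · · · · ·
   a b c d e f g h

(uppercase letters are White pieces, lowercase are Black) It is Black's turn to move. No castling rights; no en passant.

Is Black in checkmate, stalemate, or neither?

checkmate

Black to move; black king on h5.
In check: yes, from the white rook on h4.
King squares — g4: attacked by Qg3; h4: attacked by Qg3; g5: attacked by Qg3; g6: attacked by Qg3; h6: own pawn.
Legal moves for Black: none.
In check with no legal moves → checkmate.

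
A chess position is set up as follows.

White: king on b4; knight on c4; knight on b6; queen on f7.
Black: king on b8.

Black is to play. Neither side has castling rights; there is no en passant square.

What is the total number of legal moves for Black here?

Black to move; king on b8.
In check: no.
Legal moves: none.
Count: 0.

0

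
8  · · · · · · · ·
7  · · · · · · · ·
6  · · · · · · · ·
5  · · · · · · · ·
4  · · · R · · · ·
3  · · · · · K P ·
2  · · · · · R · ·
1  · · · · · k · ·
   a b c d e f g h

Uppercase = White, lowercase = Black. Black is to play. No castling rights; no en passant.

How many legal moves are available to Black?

Black to move; king on f1.
In check: yes, from the white rook on f2.
Legal moves: Kg1, Ke1.
Count: 2.

2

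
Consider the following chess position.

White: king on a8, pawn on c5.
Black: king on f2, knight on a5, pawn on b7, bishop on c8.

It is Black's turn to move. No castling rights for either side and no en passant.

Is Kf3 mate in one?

After Kf3: white king on a8; in check: no.
White is not in check, so this cannot be checkmate.

no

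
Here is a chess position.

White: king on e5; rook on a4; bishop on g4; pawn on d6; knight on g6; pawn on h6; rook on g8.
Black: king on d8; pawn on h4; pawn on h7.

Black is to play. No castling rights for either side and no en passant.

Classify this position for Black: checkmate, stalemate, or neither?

Black to move; black king on d8.
In check: yes, from the white rook on g8.
King squares — c7: attacked by Pd6; d7: attacked by Bg4; e7: attacked by Pd6; c8: attacked by Bg4; e8: attacked by Rg8.
Legal moves for Black: none.
In check with no legal moves → checkmate.

checkmate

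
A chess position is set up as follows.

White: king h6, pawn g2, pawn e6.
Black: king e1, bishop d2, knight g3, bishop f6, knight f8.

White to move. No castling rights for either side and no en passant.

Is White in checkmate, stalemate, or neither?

checkmate

White to move; white king on h6.
In check: yes, from the black bishop on d2.
King squares — g5: attacked by Bd2; h5: attacked by Ng3; g6: attacked by Nf8; g7: attacked by Bf6; h7: attacked by Nf8.
Legal moves for White: none.
In check with no legal moves → checkmate.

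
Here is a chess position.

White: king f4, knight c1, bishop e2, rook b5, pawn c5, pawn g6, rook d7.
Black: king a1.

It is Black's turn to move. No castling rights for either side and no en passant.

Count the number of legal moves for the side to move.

Black to move; king on a1.
In check: no.
Legal moves: none.
Count: 0.

0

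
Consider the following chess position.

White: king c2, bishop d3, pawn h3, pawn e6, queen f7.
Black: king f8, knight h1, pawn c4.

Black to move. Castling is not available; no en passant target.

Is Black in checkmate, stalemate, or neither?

checkmate

Black to move; black king on f8.
In check: yes, from the white queen on f7.
King squares — e7: attacked by Qf7; f7: attacked by Pe6; g7: attacked by Qf7; e8: attacked by Qf7; g8: attacked by Qf7.
Legal moves for Black: none.
In check with no legal moves → checkmate.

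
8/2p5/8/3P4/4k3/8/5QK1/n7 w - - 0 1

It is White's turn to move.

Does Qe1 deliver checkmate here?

no

After Qe1: black king on e4; in check: yes, from the white queen on e1.
Black has 5 legal replies: Kf5, Kxd5, Kf4, Kd4, Kd3.
In check but a legal move exists → not checkmate.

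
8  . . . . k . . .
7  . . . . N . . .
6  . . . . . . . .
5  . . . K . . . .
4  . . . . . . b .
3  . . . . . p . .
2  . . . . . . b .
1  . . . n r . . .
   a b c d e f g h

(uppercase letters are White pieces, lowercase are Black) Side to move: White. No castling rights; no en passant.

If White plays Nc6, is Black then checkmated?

no

After Nc6: black king on e8; in check: no.
Black is not in check, so this cannot be checkmate.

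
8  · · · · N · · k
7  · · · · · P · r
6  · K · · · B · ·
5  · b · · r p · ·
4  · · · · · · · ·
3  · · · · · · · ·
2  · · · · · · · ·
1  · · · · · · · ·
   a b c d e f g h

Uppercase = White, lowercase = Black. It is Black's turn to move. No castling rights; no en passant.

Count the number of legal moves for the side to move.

Black to move; king on h8.
In check: yes, from the white bishop on f6.
Legal moves: Rg7.
Count: 1.

1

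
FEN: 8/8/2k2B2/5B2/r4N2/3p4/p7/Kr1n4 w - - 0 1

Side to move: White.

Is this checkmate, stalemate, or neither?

checkmate

White to move; white king on a1.
In check: yes, from the black rook on b1.
King squares — b1: attacked by Pa2; a2: attacked by Ra4; b2: attacked by Rb1.
Legal moves for White: none.
In check with no legal moves → checkmate.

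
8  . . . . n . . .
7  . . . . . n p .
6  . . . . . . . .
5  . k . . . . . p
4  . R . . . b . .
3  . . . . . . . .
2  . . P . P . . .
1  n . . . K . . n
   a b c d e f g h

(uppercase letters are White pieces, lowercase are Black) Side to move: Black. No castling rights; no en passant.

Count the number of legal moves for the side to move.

5

Black to move; king on b5.
In check: yes, from the white rook on b4.
Legal moves: Kc6, Ka6, Kc5, Ka5, Kxb4.
Count: 5.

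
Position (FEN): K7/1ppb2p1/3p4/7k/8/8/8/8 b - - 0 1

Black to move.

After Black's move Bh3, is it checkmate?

no

After Bh3: white king on a8; in check: no.
White is not in check, so this cannot be checkmate.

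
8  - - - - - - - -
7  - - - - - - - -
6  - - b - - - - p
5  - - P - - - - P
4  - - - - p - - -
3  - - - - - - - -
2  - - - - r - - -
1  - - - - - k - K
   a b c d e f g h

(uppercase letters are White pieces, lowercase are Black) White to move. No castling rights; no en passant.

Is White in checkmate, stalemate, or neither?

stalemate

White to move; white king on h1.
In check: no.
King squares — g1: attacked by Kf1; g2: attacked by Kf1; h2: attacked by Re2.
Legal moves for White: none.
Not in check and no legal moves → stalemate.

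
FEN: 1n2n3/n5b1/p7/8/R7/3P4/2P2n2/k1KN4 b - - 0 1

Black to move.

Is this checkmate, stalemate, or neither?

Black to move; black king on a1.
In check: yes, from the white rook on a4.
King squares — b1: attacked by Kc1; a2: attacked by Ra4; b2: attacked by Kc1.
Legal moves for Black: none.
In check with no legal moves → checkmate.

checkmate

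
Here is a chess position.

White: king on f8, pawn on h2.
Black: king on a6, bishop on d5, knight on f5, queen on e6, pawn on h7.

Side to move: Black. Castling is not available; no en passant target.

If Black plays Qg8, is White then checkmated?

yes

After Qg8: white king on f8; in check: yes, from the black queen on g8.
King squares — e7: attacked by Nf5; f7: attacked by Bd5; g7: attacked by Nf5; e8: attacked by Qg8; g8: attacked by Bd5.
White has no legal moves → checkmate.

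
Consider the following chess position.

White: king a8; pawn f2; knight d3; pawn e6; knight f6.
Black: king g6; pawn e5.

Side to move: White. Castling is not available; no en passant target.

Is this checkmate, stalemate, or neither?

White to move; white king on a8.
In check: no.
Legal moves for White include: Kb8, Kb7, Ka7, Ng8, Ne8, Nh7, Nd7, Nh5, Nd5, Ng4, Ne4, Nxe5+, Nc5, Nf4+, Nb4, Nb2, Ne1, Nc1, ... (list truncated; more exist).
White has legal moves and is not in check → neither.

neither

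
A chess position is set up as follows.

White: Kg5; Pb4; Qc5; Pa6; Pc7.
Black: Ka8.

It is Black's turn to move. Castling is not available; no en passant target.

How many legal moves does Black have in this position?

Black to move; king on a8.
In check: no.
Legal moves: none.
Count: 0.

0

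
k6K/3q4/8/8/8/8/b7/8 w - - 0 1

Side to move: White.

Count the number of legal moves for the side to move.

White to move; king on h8.
In check: no.
Legal moves: none.
Count: 0.

0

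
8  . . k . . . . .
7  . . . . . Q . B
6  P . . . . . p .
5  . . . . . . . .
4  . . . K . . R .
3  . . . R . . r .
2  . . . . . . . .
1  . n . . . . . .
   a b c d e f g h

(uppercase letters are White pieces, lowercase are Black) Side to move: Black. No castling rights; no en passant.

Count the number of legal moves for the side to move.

Black to move; king on c8.
In check: no.
Legal moves: Kd8, Kb8, Rxg4+, Rh3, Rf3, Re3, Rxd3+, Rg2, Rg1, Nc3, Na3, Nd2, g5.
Count: 13.

13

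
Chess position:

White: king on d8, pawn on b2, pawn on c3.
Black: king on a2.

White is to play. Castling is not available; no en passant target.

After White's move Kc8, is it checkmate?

no

After Kc8: black king on a2; in check: no.
Black is not in check, so this cannot be checkmate.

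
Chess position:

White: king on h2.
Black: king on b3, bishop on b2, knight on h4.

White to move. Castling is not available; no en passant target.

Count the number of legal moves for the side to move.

White to move; king on h2.
In check: no.
Legal moves: Kh3, Kg3, Kh1, Kg1.
Count: 4.

4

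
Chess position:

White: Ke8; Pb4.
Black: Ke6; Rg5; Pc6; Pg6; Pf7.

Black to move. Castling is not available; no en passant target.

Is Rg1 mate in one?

After Rg1: white king on e8; in check: no.
White is not in check, so this cannot be checkmate.

no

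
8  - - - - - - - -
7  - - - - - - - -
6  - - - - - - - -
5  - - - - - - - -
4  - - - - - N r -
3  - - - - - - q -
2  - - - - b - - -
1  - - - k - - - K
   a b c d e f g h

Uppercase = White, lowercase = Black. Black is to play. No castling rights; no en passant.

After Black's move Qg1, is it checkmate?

After Qg1: white king on h1; in check: yes, from the black queen on g1.
King squares — g1: attacked by Rg4; g2: attacked by Qg1; h2: attacked by Qg1.
White has no legal moves → checkmate.

yes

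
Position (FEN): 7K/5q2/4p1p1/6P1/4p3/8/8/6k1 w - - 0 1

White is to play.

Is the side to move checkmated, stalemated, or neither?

White to move; white king on h8.
In check: no.
King squares — g7: attacked by Qf7; h7: attacked by Qf7; g8: attacked by Qf7.
Legal moves for White: none.
Not in check and no legal moves → stalemate.

stalemate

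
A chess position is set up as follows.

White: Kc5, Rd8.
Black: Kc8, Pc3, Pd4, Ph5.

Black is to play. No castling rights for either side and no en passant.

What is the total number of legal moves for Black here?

Black to move; king on c8.
In check: yes, from the white rook on d8.
Legal moves: Kxd8, Kc7, Kb7.
Count: 3.

3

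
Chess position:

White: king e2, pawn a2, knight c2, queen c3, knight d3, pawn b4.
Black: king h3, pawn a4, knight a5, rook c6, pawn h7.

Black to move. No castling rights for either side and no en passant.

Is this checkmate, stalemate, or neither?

neither

Black to move; black king on h3.
In check: no.
Legal moves for Black include: Rc8, Rc7, Rh6, Rg6, Rf6, Re6+, Rd6, Rb6, Ra6, Rc5, Rc4, Rxc3, Nb7, Nc4, Nb3, Kh4, Kg4, Kg3, ... (list truncated; more exist).
Black has legal moves and is not in check → neither.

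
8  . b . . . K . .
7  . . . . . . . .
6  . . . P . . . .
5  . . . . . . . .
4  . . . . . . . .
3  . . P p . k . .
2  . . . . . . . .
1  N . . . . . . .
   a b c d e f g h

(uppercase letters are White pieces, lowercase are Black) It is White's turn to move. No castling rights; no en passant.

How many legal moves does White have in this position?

White to move; king on f8.
In check: no.
Legal moves: Kg8, Ke8, Kg7, Kf7, Ke7, Nb3, Nc2, d7, c4.
Count: 9.

9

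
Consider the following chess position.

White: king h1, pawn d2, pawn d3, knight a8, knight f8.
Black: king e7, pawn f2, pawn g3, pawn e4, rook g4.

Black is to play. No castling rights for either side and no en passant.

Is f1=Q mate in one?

yes

After f1=Q: white king on h1; in check: yes, from the black queen on f1.
King squares — g1: attacked by Qf1; g2: attacked by Qf1; h2: attacked by Pg3.
White has no legal moves → checkmate.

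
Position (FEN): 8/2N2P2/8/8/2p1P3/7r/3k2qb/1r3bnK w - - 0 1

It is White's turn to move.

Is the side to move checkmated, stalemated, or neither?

checkmate

White to move; white king on h1.
In check: yes, from the black queen on g2.
King squares — g1: attacked by Qg2; g2: attacked by Bf1; h2: attacked by Qg2.
Legal moves for White: none.
In check with no legal moves → checkmate.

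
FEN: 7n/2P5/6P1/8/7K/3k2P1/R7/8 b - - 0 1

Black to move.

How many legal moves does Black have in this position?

7

Black to move; king on d3.
In check: no.
Legal moves: Nf7, Nxg6+, Ke4, Kd4, Kc4, Ke3, Kc3.
Count: 7.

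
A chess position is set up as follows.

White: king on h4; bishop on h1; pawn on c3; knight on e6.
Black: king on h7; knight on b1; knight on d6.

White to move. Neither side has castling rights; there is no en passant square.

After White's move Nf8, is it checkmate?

no

After Nf8: black king on h7; in check: yes, from the white knight on f8.
Black has 4 legal replies: Kh8, Kg8, Kg7, Kh6.
In check but a legal move exists → not checkmate.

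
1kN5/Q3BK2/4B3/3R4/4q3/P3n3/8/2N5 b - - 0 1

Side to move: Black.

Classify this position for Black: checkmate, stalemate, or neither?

checkmate

Black to move; black king on b8.
In check: yes, from the white queen on a7.
King squares — a7: attacked by Nc8; b7: attacked by Qa7; c7: attacked by Qa7; a8: attacked by Qa7; c8: attacked by Be6.
Legal moves for Black: none.
In check with no legal moves → checkmate.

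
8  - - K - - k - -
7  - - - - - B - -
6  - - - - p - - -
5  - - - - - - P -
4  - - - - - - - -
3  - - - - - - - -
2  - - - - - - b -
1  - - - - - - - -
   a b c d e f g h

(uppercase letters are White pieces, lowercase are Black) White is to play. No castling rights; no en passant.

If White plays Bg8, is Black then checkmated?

no

After Bg8: black king on f8; in check: no.
Black is not in check, so this cannot be checkmate.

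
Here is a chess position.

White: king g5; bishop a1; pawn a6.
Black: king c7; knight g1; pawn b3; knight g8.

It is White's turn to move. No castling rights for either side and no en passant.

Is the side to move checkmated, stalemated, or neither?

neither

White to move; white king on g5.
In check: no.
Legal moves for White: Kg6, Kh5, Kf5, Kh4, Kg4, Kf4, Bh8, Bg7, Bf6, Be5+, Bd4, Bc3, Bb2, a7.
White has 14 legal moves and is not in check → neither.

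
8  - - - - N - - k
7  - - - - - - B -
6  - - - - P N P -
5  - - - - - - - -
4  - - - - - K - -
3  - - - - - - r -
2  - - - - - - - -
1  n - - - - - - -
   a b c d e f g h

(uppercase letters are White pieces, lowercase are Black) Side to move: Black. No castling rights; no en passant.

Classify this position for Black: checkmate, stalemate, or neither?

checkmate

Black to move; black king on h8.
In check: yes, from the white bishop on g7.
King squares — g7: attacked by Ne8; h7: attacked by Nf6; g8: attacked by Nf6.
Legal moves for Black: none.
In check with no legal moves → checkmate.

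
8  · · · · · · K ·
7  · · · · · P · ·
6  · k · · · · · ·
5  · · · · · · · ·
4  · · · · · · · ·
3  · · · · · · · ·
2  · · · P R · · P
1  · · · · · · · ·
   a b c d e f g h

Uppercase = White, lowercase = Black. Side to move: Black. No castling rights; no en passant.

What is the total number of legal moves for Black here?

8

Black to move; king on b6.
In check: no.
Legal moves: Kc7, Kb7, Ka7, Kc6, Ka6, Kc5, Kb5, Ka5.
Count: 8.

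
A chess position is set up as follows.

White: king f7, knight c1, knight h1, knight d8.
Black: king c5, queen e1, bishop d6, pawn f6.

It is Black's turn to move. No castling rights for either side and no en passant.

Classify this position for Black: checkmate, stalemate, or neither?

neither

Black to move; black king on c5.
In check: no.
Legal moves for Black include: Bf8, Bb8, Be7, Bc7, Be5, Bf4, Bg3, Bh2, Kb6, Kd5, Kb5, Kd4, Kc4, Kb4, Qe8+, Qe7+, Qe6+, Qe5, ... (list truncated; more exist).
Black has legal moves and is not in check → neither.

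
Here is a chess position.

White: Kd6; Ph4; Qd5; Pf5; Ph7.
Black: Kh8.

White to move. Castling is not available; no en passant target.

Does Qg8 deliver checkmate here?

yes

After Qg8: black king on h8; in check: yes, from the white queen on g8.
King squares — g7: attacked by Qg8; h7: attacked by Qg8; g8: attacked by Ph7.
Black has no legal moves → checkmate.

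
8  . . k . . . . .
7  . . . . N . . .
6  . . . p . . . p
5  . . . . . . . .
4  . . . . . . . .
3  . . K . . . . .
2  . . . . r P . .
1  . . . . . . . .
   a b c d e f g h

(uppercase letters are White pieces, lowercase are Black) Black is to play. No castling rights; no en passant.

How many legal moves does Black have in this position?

Black to move; king on c8.
In check: yes, from the white knight on e7.
Legal moves: Kd8, Kb8, Kd7, Kc7, Kb7, Rxe7.
Count: 6.

6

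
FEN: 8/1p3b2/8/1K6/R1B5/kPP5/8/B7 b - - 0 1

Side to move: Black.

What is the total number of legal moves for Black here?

Black to move; king on a3.
In check: yes, from the white rook on a4.
Legal moves: none.
Count: 0.

0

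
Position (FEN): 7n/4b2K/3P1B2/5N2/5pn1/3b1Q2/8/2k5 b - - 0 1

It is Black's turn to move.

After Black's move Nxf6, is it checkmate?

After Nxf6: white king on h7; in check: yes, from the black knight on f6.
White has 3 legal replies: Kxh8, Kg7, Kh6.
In check but a legal move exists → not checkmate.

no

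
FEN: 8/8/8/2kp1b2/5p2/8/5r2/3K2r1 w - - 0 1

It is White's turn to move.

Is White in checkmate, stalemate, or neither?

White to move; white king on d1.
In check: yes, from the black rook on g1.
King squares — c1: attacked by Rg1; e1: attacked by Rg1; c2: attacked by Rf2; d2: attacked by Rf2; e2: attacked by Rf2.
Legal moves for White: none.
In check with no legal moves → checkmate.

checkmate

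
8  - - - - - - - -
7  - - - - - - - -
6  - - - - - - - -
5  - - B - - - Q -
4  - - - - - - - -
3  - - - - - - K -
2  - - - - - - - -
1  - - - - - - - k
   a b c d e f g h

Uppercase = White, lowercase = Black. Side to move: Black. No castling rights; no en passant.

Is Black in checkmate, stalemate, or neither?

Black to move; black king on h1.
In check: no.
King squares — g1: attacked by Bc5; g2: attacked by Kg3; h2: attacked by Kg3.
Legal moves for Black: none.
Not in check and no legal moves → stalemate.

stalemate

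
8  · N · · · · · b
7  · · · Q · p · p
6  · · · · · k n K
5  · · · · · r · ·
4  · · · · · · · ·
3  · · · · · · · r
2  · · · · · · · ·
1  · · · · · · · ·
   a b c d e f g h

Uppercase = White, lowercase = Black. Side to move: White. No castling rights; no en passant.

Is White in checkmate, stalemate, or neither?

checkmate

White to move; white king on h6.
In check: yes, from the black rook on h3.
King squares — g5: attacked by Rf5; h5: attacked by Rh3; g6: attacked by Kf6; g7: attacked by Kf6; h7: attacked by Rh3.
Legal moves for White: none.
In check with no legal moves → checkmate.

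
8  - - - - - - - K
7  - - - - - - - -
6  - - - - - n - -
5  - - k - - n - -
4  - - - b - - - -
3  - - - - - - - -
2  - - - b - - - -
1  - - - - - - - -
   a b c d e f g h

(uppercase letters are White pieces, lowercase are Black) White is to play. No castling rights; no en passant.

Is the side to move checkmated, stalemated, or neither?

White to move; white king on h8.
In check: no.
King squares — g7: attacked by Nf5; h7: attacked by Nf6; g8: attacked by Nf6.
Legal moves for White: none.
Not in check and no legal moves → stalemate.

stalemate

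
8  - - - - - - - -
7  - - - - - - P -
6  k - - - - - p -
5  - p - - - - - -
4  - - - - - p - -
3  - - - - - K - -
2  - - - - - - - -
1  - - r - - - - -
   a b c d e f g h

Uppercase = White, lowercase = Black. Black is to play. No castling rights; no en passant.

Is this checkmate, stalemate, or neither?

neither

Black to move; black king on a6.
In check: no.
Legal moves for Black include: Kb7, Ka7, Kb6, Ka5, Rc8, Rc7, Rc6, Rc5, Rc4, Rc3+, Rc2, Rh1, Rg1, Rf1+, Re1, Rd1, Rb1, Ra1, ... (list truncated; more exist).
Black has legal moves and is not in check → neither.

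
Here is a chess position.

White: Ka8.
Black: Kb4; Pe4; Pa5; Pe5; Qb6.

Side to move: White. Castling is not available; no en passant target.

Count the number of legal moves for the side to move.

White to move; king on a8.
In check: no.
Legal moves: none.
Count: 0.

0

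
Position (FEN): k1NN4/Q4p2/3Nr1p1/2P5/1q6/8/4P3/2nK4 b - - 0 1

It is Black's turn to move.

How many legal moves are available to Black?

Black to move; king on a8.
In check: yes, from the white queen on a7.
Legal moves: none.
Count: 0.

0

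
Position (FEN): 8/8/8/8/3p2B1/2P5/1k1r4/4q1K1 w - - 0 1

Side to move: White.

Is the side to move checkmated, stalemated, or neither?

checkmate

White to move; white king on g1.
In check: yes, from the black queen on e1.
King squares — f1: attacked by Qe1; h1: attacked by Qe1; f2: attacked by Qe1; g2: attacked by Rd2; h2: attacked by Rd2.
Legal moves for White: none.
In check with no legal moves → checkmate.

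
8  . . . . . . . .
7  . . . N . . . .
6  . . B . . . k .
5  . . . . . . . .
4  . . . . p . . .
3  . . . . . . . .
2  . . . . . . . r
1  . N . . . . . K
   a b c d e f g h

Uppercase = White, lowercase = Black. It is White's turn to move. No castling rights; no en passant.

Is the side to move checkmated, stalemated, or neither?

neither

White to move; white king on h1.
In check: yes, from the black rook on h2.
King squares — g1: available; g2: attacked by Rh2; h2: available.
Legal moves for White: Kxh2, Kg1.
White is in check but has 2 legal moves → neither.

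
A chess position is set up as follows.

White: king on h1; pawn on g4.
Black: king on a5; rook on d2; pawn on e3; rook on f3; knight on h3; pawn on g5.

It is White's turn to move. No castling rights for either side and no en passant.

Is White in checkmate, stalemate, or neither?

White to move; white king on h1.
In check: no.
King squares — g1: attacked by Nh3; g2: attacked by Rd2; h2: attacked by Rd2.
Legal moves for White: none.
Not in check and no legal moves → stalemate.

stalemate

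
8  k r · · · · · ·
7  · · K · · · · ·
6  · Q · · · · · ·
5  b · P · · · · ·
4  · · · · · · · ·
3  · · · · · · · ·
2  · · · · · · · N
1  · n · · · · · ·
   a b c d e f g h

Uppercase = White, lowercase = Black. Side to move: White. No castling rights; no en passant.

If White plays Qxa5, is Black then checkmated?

After Qxa5: black king on a8; in check: yes, from the white queen on a5.
King squares — a7: attacked by Qa5; b7: attacked by Kc7; b8: own rook.
Black has no legal moves → checkmate.

yes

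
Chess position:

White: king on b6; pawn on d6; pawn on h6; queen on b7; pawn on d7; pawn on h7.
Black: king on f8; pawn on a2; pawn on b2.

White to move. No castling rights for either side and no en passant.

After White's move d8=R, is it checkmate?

yes

After d8=R: black king on f8; in check: yes, from the white rook on d8.
King squares — e7: attacked by Pd6; f7: attacked by Qb7; g7: attacked by Ph6; e8: attacked by Rd8; g8: attacked by Ph7.
Black has no legal moves → checkmate.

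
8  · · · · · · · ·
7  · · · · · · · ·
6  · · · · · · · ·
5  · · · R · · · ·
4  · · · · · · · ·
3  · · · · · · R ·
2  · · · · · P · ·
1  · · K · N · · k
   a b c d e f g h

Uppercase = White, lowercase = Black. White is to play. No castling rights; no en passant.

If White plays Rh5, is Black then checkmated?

After Rh5: black king on h1; in check: yes, from the white rook on h5.
King squares — g1: attacked by Rg3; g2: attacked by Ne1; h2: attacked by Rh5.
Black has no legal moves → checkmate.

yes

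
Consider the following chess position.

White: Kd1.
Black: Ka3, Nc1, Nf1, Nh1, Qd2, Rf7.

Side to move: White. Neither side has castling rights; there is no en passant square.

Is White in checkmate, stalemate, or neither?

checkmate

White to move; white king on d1.
In check: yes, from the black queen on d2.
King squares — c1: attacked by Qd2; e1: attacked by Qd2; c2: attacked by Qd2; d2: attacked by Nf1; e2: attacked by Nc1.
Legal moves for White: none.
In check with no legal moves → checkmate.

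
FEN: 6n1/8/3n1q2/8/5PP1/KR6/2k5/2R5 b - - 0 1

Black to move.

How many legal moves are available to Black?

2

Black to move; king on c2.
In check: yes, from the white rook on c1.
Legal moves: Kd2, Kxc1.
Count: 2.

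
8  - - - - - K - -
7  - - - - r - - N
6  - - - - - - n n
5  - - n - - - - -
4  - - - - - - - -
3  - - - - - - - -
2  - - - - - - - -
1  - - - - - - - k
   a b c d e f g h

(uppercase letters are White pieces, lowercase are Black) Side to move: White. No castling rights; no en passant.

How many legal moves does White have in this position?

White to move; king on f8.
In check: yes, from the black knight on g6.
Legal moves: none.
Count: 0.

0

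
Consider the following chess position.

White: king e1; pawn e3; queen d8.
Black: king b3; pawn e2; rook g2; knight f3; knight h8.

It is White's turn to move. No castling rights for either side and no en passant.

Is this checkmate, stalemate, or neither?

checkmate

White to move; white king on e1.
In check: yes, from the black knight on f3.
King squares — d1: attacked by Pe2; f1: attacked by Pe2; d2: attacked by Nf3; e2: attacked by Rg2; f2: attacked by Rg2.
Legal moves for White: none.
In check with no legal moves → checkmate.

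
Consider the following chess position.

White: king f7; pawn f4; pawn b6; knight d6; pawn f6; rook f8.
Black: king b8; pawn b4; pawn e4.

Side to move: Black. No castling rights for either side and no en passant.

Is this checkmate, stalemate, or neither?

Black to move; black king on b8.
In check: yes, from the white rook on f8.
King squares — a7: attacked by Pb6; b7: attacked by Nd6; c7: attacked by Pb6; a8: attacked by Rf8; c8: attacked by Nd6.
Legal moves for Black: none.
In check with no legal moves → checkmate.

checkmate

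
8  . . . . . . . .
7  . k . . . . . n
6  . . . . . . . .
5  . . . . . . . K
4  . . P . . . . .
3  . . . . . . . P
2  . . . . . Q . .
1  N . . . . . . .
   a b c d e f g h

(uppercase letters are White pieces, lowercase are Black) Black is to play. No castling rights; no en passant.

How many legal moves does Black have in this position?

Black to move; king on b7.
In check: no.
Legal moves: Nf8, Nf6+, Ng5, Kc8, Kb8, Ka8, Kc7, Kc6, Ka6.
Count: 9.

9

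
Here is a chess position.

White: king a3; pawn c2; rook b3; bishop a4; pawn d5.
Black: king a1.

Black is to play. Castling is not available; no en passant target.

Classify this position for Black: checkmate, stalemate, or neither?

stalemate

Black to move; black king on a1.
In check: no.
King squares — b1: attacked by Rb3; a2: attacked by Ka3; b2: attacked by Ka3.
Legal moves for Black: none.
Not in check and no legal moves → stalemate.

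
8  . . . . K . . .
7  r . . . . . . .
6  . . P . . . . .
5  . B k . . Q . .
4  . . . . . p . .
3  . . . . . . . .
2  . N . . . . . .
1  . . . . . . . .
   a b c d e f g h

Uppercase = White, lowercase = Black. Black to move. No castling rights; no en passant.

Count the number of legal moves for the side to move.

Black to move; king on c5.
In check: yes, from the white queen on f5.
Legal moves: Kd6, Kb6, Kd4, Kb4.
Count: 4.

4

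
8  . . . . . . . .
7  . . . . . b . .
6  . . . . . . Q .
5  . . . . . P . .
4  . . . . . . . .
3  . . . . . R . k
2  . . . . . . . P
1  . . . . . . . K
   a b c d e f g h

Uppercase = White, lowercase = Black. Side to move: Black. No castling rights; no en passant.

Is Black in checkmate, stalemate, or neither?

Black to move; black king on h3.
In check: yes, from the white rook on f3.
King squares — g2: attacked by Kh1; h2: attacked by Kh1; g3: attacked by Ph2; g4: attacked by Qg6; h4: available.
Legal moves for Black: Kh4.
Black is in check but has 1 legal move → neither.

neither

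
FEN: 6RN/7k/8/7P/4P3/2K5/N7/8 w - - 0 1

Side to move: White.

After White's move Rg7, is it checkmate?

no

After Rg7: black king on h7; in check: yes, from the white rook on g7.
Black has 3 legal replies: Kxh8, Kxg7, Kh6.
In check but a legal move exists → not checkmate.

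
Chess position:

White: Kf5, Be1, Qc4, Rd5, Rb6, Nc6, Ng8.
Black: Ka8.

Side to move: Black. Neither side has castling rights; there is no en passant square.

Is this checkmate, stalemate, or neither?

Black to move; black king on a8.
In check: no.
King squares — a7: attacked by Nc6; b7: attacked by Rb6; b8: attacked by Rb6.
Legal moves for Black: none.
Not in check and no legal moves → stalemate.

stalemate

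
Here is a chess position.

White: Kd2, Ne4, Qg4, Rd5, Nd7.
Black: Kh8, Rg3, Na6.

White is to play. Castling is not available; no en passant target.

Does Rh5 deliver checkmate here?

After Rh5: black king on h8; in check: yes, from the white rook on h5.
King squares — g7: attacked by Qg4; h7: attacked by Rh5; g8: attacked by Qg4.
Black has no legal moves → checkmate.

yes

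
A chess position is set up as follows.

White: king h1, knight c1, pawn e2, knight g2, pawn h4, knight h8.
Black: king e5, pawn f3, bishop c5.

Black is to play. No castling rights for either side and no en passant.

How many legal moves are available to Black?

Black to move; king on e5.
In check: no.
Legal moves: Kf6, Ke6, Kd6, Kf5, Kd5, Ke4, Kd4, Bf8, Be7, Ba7, Bd6, Bb6, Bd4, Bb4, Be3, Ba3, Bf2, Bg1, fxg2+, fxe2, f2.
Count: 21.

21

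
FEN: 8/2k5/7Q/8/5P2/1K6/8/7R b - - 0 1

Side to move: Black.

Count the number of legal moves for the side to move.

Black to move; king on c7.
In check: no.
Legal moves: Kd8, Kc8, Kb8, Kd7, Kb7.
Count: 5.

5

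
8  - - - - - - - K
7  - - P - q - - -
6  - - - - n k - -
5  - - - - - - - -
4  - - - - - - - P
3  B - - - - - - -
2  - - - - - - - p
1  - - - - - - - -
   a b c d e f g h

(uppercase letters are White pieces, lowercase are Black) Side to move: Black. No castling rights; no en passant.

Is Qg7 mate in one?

yes

After Qg7: white king on h8; in check: yes, from the black queen on g7.
King squares — g7: attacked by Ne6; h7: attacked by Qg7; g8: attacked by Qg7.
White has no legal moves → checkmate.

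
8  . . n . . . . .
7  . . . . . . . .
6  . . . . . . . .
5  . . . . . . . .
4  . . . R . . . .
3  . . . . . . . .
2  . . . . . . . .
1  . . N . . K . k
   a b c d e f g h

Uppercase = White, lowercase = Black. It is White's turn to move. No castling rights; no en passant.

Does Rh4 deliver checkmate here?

After Rh4: black king on h1; in check: yes, from the white rook on h4.
King squares — g1: attacked by Kf1; g2: attacked by Kf1; h2: attacked by Rh4.
Black has no legal moves → checkmate.

yes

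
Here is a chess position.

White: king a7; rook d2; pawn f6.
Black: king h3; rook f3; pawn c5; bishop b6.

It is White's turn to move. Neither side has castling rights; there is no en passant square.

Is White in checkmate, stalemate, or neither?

White to move; white king on a7.
In check: yes, from the black bishop on b6.
Legal moves for White: Kb8, Ka8, Kb7, Kxb6, Ka6.
White is in check but has 5 legal moves → neither.

neither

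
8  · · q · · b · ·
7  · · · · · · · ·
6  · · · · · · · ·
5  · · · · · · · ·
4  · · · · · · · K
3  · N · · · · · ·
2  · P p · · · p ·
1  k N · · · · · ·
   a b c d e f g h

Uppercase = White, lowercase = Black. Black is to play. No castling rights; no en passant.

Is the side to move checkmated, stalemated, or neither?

neither

Black to move; black king on a1.
In check: yes, from the white knight on b3.
King squares — b1: available; a2: available; b2: available.
Legal moves for Black: Kxb2, Ka2, Kxb1.
Black is in check but has 3 legal moves → neither.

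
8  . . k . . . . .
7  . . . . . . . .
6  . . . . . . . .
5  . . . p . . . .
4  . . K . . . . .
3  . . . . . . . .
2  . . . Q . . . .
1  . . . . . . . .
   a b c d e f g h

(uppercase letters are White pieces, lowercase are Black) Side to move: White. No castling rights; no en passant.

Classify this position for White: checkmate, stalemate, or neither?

White to move; white king on c4.
In check: yes, from the black pawn on d5.
Legal moves for White: Kxd5, Kc5, Kb5, Kd4, Kb4, Kd3, Kc3, Kb3, Qxd5.
White is in check but has 9 legal moves → neither.

neither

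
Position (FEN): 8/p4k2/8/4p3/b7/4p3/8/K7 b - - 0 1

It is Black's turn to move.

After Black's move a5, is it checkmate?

After a5: white king on a1; in check: no.
White is not in check, so this cannot be checkmate.

no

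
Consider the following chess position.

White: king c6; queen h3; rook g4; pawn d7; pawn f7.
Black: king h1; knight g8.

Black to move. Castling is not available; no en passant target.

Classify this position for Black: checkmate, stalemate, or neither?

Black to move; black king on h1.
In check: yes, from the white queen on h3.
King squares — g1: attacked by Rg4; g2: attacked by Qh3; h2: attacked by Qh3.
Legal moves for Black: none.
In check with no legal moves → checkmate.

checkmate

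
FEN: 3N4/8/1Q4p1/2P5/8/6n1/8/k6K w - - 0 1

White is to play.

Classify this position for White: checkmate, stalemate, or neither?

neither

White to move; white king on h1.
In check: yes, from the black knight on g3.
Legal moves for White: Kh2, Kg2, Kg1.
White is in check but has 3 legal moves → neither.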